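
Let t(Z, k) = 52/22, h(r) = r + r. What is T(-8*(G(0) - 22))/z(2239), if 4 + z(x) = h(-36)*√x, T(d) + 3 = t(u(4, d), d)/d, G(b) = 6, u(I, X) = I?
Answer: -2099/2042824960 + 18891*√2239/1021412480 ≈ 0.00087412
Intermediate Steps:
h(r) = 2*r
t(Z, k) = 26/11 (t(Z, k) = 52*(1/22) = 26/11)
T(d) = -3 + 26/(11*d)
z(x) = -4 - 72*√x (z(x) = -4 + (2*(-36))*√x = -4 - 72*√x)
T(-8*(G(0) - 22))/z(2239) = (-3 + 26/(11*((-8*(6 - 22)))))/(-4 - 72*√2239) = (-3 + 26/(11*((-8*(-16)))))/(-4 - 72*√2239) = (-3 + (26/11)/128)/(-4 - 72*√2239) = (-3 + (26/11)*(1/128))/(-4 - 72*√2239) = (-3 + 13/704)/(-4 - 72*√2239) = -2099/(704*(-4 - 72*√2239))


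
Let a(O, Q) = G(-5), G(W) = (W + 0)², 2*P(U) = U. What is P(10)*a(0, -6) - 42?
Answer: 83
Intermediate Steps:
P(U) = U/2
G(W) = W²
a(O, Q) = 25 (a(O, Q) = (-5)² = 25)
P(10)*a(0, -6) - 42 = ((½)*10)*25 - 42 = 5*25 - 42 = 125 - 42 = 83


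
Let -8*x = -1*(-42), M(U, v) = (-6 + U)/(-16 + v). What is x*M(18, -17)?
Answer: 21/11 ≈ 1.9091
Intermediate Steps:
M(U, v) = (-6 + U)/(-16 + v)
x = -21/4 (x = -(-1)*(-42)/8 = -⅛*42 = -21/4 ≈ -5.2500)
x*M(18, -17) = -21*(-6 + 18)/(4*(-16 - 17)) = -21*12/(4*(-33)) = -(-7)*12/44 = -21/4*(-4/11) = 21/11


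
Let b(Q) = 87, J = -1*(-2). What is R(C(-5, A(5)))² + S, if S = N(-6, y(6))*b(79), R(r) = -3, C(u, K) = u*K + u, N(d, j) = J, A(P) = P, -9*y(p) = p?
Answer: 183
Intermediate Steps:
y(p) = -p/9
J = 2
N(d, j) = 2
C(u, K) = u + K*u (C(u, K) = K*u + u = u + K*u)
S = 174 (S = 2*87 = 174)
R(C(-5, A(5)))² + S = (-3)² + 174 = 9 + 174 = 183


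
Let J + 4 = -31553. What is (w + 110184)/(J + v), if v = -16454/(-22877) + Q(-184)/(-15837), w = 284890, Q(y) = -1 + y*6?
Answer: -71568257390313/5716455728105 ≈ -12.520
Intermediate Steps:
Q(y) = -1 + 6*y
J = -31557 (J = -4 - 31553 = -31557)
v = 285861083/362303049 (v = -16454/(-22877) + (-1 + 6*(-184))/(-15837) = -16454*(-1/22877) + (-1 - 1104)*(-1/15837) = 16454/22877 - 1105*(-1/15837) = 16454/22877 + 1105/15837 = 285861083/362303049 ≈ 0.78901)
(w + 110184)/(J + v) = (284890 + 110184)/(-31557 + 285861083/362303049) = 395074/(-11432911456210/362303049) = 395074*(-362303049/11432911456210) = -71568257390313/5716455728105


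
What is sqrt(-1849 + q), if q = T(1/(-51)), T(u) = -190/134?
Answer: I*sqrt(8306526)/67 ≈ 43.016*I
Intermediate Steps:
T(u) = -95/67 (T(u) = -190*1/134 = -95/67)
q = -95/67 ≈ -1.4179
sqrt(-1849 + q) = sqrt(-1849 - 95/67) = sqrt(-123978/67) = I*sqrt(8306526)/67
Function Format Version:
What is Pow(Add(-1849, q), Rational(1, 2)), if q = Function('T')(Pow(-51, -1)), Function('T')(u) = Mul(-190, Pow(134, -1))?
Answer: Mul(Rational(1, 67), I, Pow(8306526, Rational(1, 2))) ≈ Mul(43.016, I)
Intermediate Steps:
Function('T')(u) = Rational(-95, 67) (Function('T')(u) = Mul(-190, Rational(1, 134)) = Rational(-95, 67))
q = Rational(-95, 67) ≈ -1.4179
Pow(Add(-1849, q), Rational(1, 2)) = Pow(Add(-1849, Rational(-95, 67)), Rational(1, 2)) = Pow(Rational(-123978, 67), Rational(1, 2)) = Mul(Rational(1, 67), I, Pow(8306526, Rational(1, 2)))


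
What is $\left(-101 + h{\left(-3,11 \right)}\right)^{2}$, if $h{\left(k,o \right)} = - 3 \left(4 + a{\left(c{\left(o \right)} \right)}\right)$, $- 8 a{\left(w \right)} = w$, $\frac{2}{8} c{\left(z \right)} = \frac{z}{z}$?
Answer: $\frac{49729}{4} \approx 12432.0$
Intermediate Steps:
$c{\left(z \right)} = 4$ ($c{\left(z \right)} = 4 \frac{z}{z} = 4 \cdot 1 = 4$)
$a{\left(w \right)} = - \frac{w}{8}$
$h{\left(k,o \right)} = - \frac{21}{2}$ ($h{\left(k,o \right)} = - 3 \left(4 - \frac{1}{2}\right) = \left(-3\right) \frac{7}{2} = - \frac{21}{2}$)
$\left(-101 + h{\left(-3,11 \right)}\right)^{2} = \left(-101 - \frac{21}{2}\right)^{2} = \left(- \frac{223}{2}\right)^{2} = \frac{49729}{4}$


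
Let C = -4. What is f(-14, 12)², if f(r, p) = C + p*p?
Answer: 19600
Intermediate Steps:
f(r, p) = -4 + p² (f(r, p) = -4 + p*p = -4 + p²)
f(-14, 12)² = (-4 + 12²)² = (-4 + 144)² = 140² = 19600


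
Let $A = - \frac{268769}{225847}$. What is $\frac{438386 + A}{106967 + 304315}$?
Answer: $\frac{33002631391}{30962268618} \approx 1.0659$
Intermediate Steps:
$A = - \frac{268769}{225847}$ ($A = \left(-268769\right) \frac{1}{225847} = - \frac{268769}{225847} \approx -1.19$)
$\frac{438386 + A}{106967 + 304315} = \frac{438386 - \frac{268769}{225847}}{106967 + 304315} = \frac{99007894173}{225847 \cdot 411282} = \frac{99007894173}{225847} \cdot \frac{1}{411282} = \frac{33002631391}{30962268618}$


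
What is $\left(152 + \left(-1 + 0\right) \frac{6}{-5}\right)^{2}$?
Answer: $\frac{586756}{25} \approx 23470.0$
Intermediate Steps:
$\left(152 + \left(-1 + 0\right) \frac{6}{-5}\right)^{2} = \left(152 - 6 \left(- \frac{1}{5}\right)\right)^{2} = \left(152 - - \frac{6}{5}\right)^{2} = \left(152 + \frac{6}{5}\right)^{2} = \left(\frac{766}{5}\right)^{2} = \frac{586756}{25}$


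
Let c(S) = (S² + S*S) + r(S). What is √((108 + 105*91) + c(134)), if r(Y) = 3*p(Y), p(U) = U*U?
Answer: √99443 ≈ 315.35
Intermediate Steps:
p(U) = U²
r(Y) = 3*Y²
c(S) = 5*S² (c(S) = (S² + S*S) + 3*S² = (S² + S²) + 3*S² = 2*S² + 3*S² = 5*S²)
√((108 + 105*91) + c(134)) = √((108 + 105*91) + 5*134²) = √((108 + 9555) + 5*17956) = √(9663 + 89780) = √99443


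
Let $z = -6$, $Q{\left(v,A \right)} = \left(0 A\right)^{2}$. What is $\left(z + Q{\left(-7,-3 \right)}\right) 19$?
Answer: $-114$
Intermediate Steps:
$Q{\left(v,A \right)} = 0$ ($Q{\left(v,A \right)} = 0^{2} = 0$)
$\left(z + Q{\left(-7,-3 \right)}\right) 19 = \left(-6 + 0\right) 19 = \left(-6\right) 19 = -114$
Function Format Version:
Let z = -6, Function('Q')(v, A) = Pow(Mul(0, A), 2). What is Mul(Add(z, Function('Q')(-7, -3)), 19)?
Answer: -114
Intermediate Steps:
Function('Q')(v, A) = 0 (Function('Q')(v, A) = Pow(0, 2) = 0)
Mul(Add(z, Function('Q')(-7, -3)), 19) = Mul(Add(-6, 0), 19) = Mul(-6, 19) = -114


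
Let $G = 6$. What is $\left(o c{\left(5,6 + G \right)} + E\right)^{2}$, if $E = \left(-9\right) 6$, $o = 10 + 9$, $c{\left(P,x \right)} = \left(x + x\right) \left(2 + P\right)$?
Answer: $9847044$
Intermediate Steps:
$c{\left(P,x \right)} = 2 x \left(2 + P\right)$
$o = 19$
$E = -54$
$\left(o c{\left(5,6 + G \right)} + E\right)^{2} = \left(19 \cdot 2 \left(6 + 6\right) \left(2 + 5\right) - 54\right)^{2} = \left(19 \cdot 2 \cdot 12 \cdot 7 - 54\right)^{2} = \left(19 \cdot 168 - 54\right)^{2} = \left(3192 - 54\right)^{2} = 3138^{2} = 9847044$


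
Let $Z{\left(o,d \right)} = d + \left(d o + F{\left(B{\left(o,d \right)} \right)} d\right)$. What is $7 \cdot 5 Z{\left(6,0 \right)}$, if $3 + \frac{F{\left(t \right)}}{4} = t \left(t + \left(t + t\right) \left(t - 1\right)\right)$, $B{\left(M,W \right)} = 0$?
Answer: $0$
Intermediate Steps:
$F{\left(t \right)} = -12 + 4 t \left(t + 2 t \left(-1 + t\right)\right)$ ($F{\left(t \right)} = -12 + 4 t \left(t + \left(t + t\right) \left(t - 1\right)\right) = -12 + 4 t \left(t + 2 t \left(-1 + t\right)\right)$)
$Z{\left(o,d \right)} = - 11 d + d o$ ($Z{\left(o,d \right)} = d + \left(d o + \left(-12 - 4 \cdot 0^{2} + 8 \cdot 0^{3}\right) d\right) = d + \left(d o + \left(-12 - 0 + 8 \cdot 0\right) d\right) = d + \left(d o + \left(-12 + 0 + 0\right) d\right) = d + \left(d o - 12 d\right) = d + \left(- 12 d + d o\right) = - 11 d + d o$)
$7 \cdot 5 Z{\left(6,0 \right)} = 7 \cdot 5 \cdot 0 \left(-11 + 6\right) = 35 \cdot 0 \left(-5\right) = 35 \cdot 0 = 0$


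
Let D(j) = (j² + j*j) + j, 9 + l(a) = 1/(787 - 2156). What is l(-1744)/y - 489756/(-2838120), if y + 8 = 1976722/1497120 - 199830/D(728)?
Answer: 327325712204364514541/220705764248189727070 ≈ 1.4831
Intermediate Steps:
l(a) = -12322/1369 (l(a) = -9 + 1/(787 - 2156) = -9 + 1/(-1369) = -9 - 1/1369 = -12322/1369)
D(j) = j + 2*j² (D(j) = (j² + j²) + j = 2*j² + j = j + 2*j²)
y = -681648870953/99249324720 (y = -8 + (1976722/1497120 - 199830*1/(728*(1 + 2*728))) = -8 + (1976722*(1/1497120) - 199830*1/(728*(1 + 1456))) = -8 + (988361/748560 - 199830/(728*1457)) = -8 + (988361/748560 - 199830/1060696) = -8 + (988361/748560 - 199830*1/1060696) = -8 + (988361/748560 - 99915/530348) = -8 + 112345726807/99249324720 = -681648870953/99249324720 ≈ -6.8680)
l(-1744)/y - 489756/(-2838120) = -12322/(1369*(-681648870953/99249324720)) - 489756/(-2838120) = -12322/1369*(-99249324720/681648870953) - 489756*(-1/2838120) = 1222950179199840/933177304334657 + 40813/236510 = 327325712204364514541/220705764248189727070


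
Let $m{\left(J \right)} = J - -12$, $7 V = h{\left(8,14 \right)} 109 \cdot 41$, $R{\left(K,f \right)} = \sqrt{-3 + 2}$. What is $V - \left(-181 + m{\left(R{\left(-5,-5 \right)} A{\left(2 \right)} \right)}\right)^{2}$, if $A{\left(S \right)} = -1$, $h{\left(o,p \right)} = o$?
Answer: $- \frac{164168}{7} - 338 i \approx -23453.0 - 338.0 i$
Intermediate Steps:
$R{\left(K,f \right)} = i$ ($R{\left(K,f \right)} = \sqrt{-1} = i$)
$V = \frac{35752}{7}$ ($V = \frac{8 \cdot 109 \cdot 41}{7} = \frac{872 \cdot 41}{7} = \frac{1}{7} \cdot 35752 = \frac{35752}{7} \approx 5107.4$)
$m{\left(J \right)} = 12 + J$ ($m{\left(J \right)} = J + 12 = 12 + J$)
$V - \left(-181 + m{\left(R{\left(-5,-5 \right)} A{\left(2 \right)} \right)}\right)^{2} = \frac{35752}{7} - \left(-181 + \left(12 + i \left(-1\right)\right)\right)^{2} = \frac{35752}{7} - \left(-181 + \left(12 - i\right)\right)^{2} = \frac{35752}{7} - \left(-169 - i\right)^{2}$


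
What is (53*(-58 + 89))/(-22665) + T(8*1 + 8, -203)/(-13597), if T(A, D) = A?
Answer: -22702511/308176005 ≈ -0.073667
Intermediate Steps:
(53*(-58 + 89))/(-22665) + T(8*1 + 8, -203)/(-13597) = (53*(-58 + 89))/(-22665) + (8*1 + 8)/(-13597) = (53*31)*(-1/22665) + (8 + 8)*(-1/13597) = 1643*(-1/22665) + 16*(-1/13597) = -1643/22665 - 16/13597 = -22702511/308176005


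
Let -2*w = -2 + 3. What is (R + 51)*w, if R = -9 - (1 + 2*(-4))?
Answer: -49/2 ≈ -24.500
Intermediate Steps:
R = -2 (R = -9 - (1 - 8) = -9 - 1*(-7) = -9 + 7 = -2)
w = -½ (w = -(-2 + 3)/2 = -½*1 = -½ ≈ -0.50000)
(R + 51)*w = (-2 + 51)*(-½) = 49*(-½) = -49/2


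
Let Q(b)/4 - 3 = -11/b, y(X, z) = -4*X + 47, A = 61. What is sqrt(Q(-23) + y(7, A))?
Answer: sqrt(17411)/23 ≈ 5.7370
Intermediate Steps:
y(X, z) = 47 - 4*X
Q(b) = 12 - 44/b (Q(b) = 12 + 4*(-11/b) = 12 - 44/b)
sqrt(Q(-23) + y(7, A)) = sqrt((12 - 44/(-23)) + (47 - 4*7)) = sqrt((12 - 44*(-1/23)) + (47 - 28)) = sqrt((12 + 44/23) + 19) = sqrt(320/23 + 19) = sqrt(757/23) = sqrt(17411)/23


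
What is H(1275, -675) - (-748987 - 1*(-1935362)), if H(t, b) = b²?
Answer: -730750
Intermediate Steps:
H(1275, -675) - (-748987 - 1*(-1935362)) = (-675)² - (-748987 - 1*(-1935362)) = 455625 - (-748987 + 1935362) = 455625 - 1*1186375 = 455625 - 1186375 = -730750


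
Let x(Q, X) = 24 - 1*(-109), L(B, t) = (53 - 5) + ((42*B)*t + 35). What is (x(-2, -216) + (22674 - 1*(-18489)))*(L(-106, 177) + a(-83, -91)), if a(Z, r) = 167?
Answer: -32531089184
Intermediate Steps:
L(B, t) = 83 + 42*B*t (L(B, t) = 48 + (42*B*t + 35) = 48 + (35 + 42*B*t) = 83 + 42*B*t)
x(Q, X) = 133 (x(Q, X) = 24 + 109 = 133)
(x(-2, -216) + (22674 - 1*(-18489)))*(L(-106, 177) + a(-83, -91)) = (133 + (22674 - 1*(-18489)))*((83 + 42*(-106)*177) + 167) = (133 + (22674 + 18489))*((83 - 788004) + 167) = (133 + 41163)*(-787921 + 167) = 41296*(-787754) = -32531089184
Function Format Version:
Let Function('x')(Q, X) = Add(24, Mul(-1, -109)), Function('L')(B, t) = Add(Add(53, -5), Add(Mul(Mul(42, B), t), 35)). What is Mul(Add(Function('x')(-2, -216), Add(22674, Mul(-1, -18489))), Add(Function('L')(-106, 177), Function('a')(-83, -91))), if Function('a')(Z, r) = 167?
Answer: -32531089184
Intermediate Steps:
Function('L')(B, t) = Add(83, Mul(42, B, t)) (Function('L')(B, t) = Add(48, Add(Mul(42, B, t), 35)) = Add(48, Add(35, Mul(42, B, t))) = Add(83, Mul(42, B, t)))
Function('x')(Q, X) = 133 (Function('x')(Q, X) = Add(24, 109) = 133)
Mul(Add(Function('x')(-2, -216), Add(22674, Mul(-1, -18489))), Add(Function('L')(-106, 177), Function('a')(-83, -91))) = Mul(Add(133, Add(22674, Mul(-1, -18489))), Add(Add(83, Mul(42, -106, 177)), 167)) = Mul(Add(133, Add(22674, 18489)), Add(Add(83, -788004), 167)) = Mul(Add(133, 41163), Add(-787921, 167)) = Mul(41296, -787754) = -32531089184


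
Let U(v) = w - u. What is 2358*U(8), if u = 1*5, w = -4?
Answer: -21222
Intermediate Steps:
u = 5
U(v) = -9 (U(v) = -4 - 1*5 = -4 - 5 = -9)
2358*U(8) = 2358*(-9) = -21222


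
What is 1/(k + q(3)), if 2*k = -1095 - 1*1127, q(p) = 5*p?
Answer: -1/1096 ≈ -0.00091241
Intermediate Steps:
k = -1111 (k = (-1095 - 1*1127)/2 = (-1095 - 1127)/2 = (1/2)*(-2222) = -1111)
1/(k + q(3)) = 1/(-1111 + 5*3) = 1/(-1111 + 15) = 1/(-1096) = -1/1096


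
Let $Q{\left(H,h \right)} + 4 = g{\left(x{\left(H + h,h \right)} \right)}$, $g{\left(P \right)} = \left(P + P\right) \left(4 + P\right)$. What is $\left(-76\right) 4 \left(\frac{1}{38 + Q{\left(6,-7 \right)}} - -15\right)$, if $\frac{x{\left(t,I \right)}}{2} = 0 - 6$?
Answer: $- \frac{515432}{113} \approx -4561.3$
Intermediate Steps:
$x{\left(t,I \right)} = -12$ ($x{\left(t,I \right)} = 2 \left(0 - 6\right) = 2 \left(-6\right) = -12$)
$g{\left(P \right)} = 2 P \left(4 + P\right)$
$Q{\left(H,h \right)} = 188$ ($Q{\left(H,h \right)} = -4 + 2 \left(-12\right) \left(4 - 12\right) = -4 + 2 \left(-12\right) \left(-8\right) = -4 + 192 = 188$)
$\left(-76\right) 4 \left(\frac{1}{38 + Q{\left(6,-7 \right)}} - -15\right) = \left(-76\right) 4 \left(\frac{1}{38 + 188} - -15\right) = - 304 \left(\frac{1}{226} + 15\right) = \left(-304\right) \frac{3391}{226} = - \frac{515432}{113}$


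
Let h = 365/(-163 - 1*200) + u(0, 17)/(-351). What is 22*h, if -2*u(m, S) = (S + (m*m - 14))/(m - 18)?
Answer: -512581/23166 ≈ -22.126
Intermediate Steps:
u(m, S) = -(-14 + S + m²)/(2*(-18 + m)) (u(m, S) = -(S + (m*m - 14))/(2*(m - 18)) = -(S + (m² - 14))/(2*(-18 + m)) = -(S + (-14 + m²))/(2*(-18 + m)) = -(-14 + S + m²)/(2*(-18 + m)))
h = -512581/509652 (h = 365/(-163 - 1*200) + ((14 - 1*17 - 1*0²)/(2*(-18 + 0)))/(-351) = 365/(-163 - 200) + ((½)*(14 - 17 - 1*0)/(-18))*(-1/351) = 365/(-363) + ((½)*(-1/18)*(14 - 17 + 0))*(-1/351) = 365*(-1/363) + ((½)*(-1/18)*(-3))*(-1/351) = -365/363 + (1/12)*(-1/351) = -365/363 - 1/4212 = -512581/509652 ≈ -1.0057)
22*h = 22*(-512581/509652) = -512581/23166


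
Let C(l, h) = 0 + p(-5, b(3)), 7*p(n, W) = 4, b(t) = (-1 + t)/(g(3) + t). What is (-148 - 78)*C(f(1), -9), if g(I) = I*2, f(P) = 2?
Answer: -904/7 ≈ -129.14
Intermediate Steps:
g(I) = 2*I
b(t) = (-1 + t)/(6 + t) (b(t) = (-1 + t)/(2*3 + t) = (-1 + t)/(6 + t))
p(n, W) = 4/7 (p(n, W) = (1/7)*4 = 4/7)
C(l, h) = 4/7 (C(l, h) = 0 + 4/7 = 4/7)
(-148 - 78)*C(f(1), -9) = (-148 - 78)*(4/7) = -226*4/7 = -904/7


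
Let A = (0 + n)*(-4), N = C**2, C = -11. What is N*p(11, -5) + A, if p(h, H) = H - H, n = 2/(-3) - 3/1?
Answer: 44/3 ≈ 14.667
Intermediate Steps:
n = -11/3 (n = 2*(-1/3) - 3*1 = -2/3 - 3 = -11/3 ≈ -3.6667)
p(h, H) = 0
N = 121 (N = (-11)**2 = 121)
A = 44/3 (A = (0 - 11/3)*(-4) = -11/3*(-4) = 44/3 ≈ 14.667)
N*p(11, -5) + A = 121*0 + 44/3 = 0 + 44/3 = 44/3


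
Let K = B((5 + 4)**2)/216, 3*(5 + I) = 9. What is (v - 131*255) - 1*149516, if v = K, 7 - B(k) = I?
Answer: -4390103/24 ≈ -1.8292e+5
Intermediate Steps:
I = -2 (I = -5 + (1/3)*9 = -5 + 3 = -2)
B(k) = 9 (B(k) = 7 - 1*(-2) = 7 + 2 = 9)
K = 1/24 (K = 9/216 = 9*(1/216) = 1/24 ≈ 0.041667)
v = 1/24 ≈ 0.041667
(v - 131*255) - 1*149516 = (1/24 - 131*255) - 1*149516 = (1/24 - 33405) - 149516 = -801719/24 - 149516 = -4390103/24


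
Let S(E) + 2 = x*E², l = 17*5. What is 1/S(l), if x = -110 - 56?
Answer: -1/1199352 ≈ -8.3378e-7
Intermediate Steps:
l = 85
x = -166
S(E) = -2 - 166*E²
1/S(l) = 1/(-2 - 166*85²) = 1/(-2 - 166*7225) = 1/(-2 - 1199350) = 1/(-1199352) = -1/1199352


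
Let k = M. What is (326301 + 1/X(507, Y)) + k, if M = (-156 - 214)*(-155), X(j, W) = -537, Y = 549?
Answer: 206020586/537 ≈ 3.8365e+5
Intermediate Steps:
M = 57350 (M = -370*(-155) = 57350)
k = 57350
(326301 + 1/X(507, Y)) + k = (326301 + 1/(-537)) + 57350 = (326301 - 1/537) + 57350 = 175223636/537 + 57350 = 206020586/537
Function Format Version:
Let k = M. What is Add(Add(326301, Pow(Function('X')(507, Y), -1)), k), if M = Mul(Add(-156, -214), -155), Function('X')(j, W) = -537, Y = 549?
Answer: Rational(206020586, 537) ≈ 3.8365e+5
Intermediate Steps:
M = 57350 (M = Mul(-370, -155) = 57350)
k = 57350
Add(Add(326301, Pow(Function('X')(507, Y), -1)), k) = Add(Add(326301, Pow(-537, -1)), 57350) = Add(Add(326301, Rational(-1, 537)), 57350) = Add(Rational(175223636, 537), 57350) = Rational(206020586, 537)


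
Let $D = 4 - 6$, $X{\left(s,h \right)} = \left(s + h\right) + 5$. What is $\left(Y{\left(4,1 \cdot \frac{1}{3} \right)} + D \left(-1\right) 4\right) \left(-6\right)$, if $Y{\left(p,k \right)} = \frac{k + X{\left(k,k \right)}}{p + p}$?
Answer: $- \frac{105}{2} \approx -52.5$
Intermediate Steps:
$X{\left(s,h \right)} = 5 + h + s$ ($X{\left(s,h \right)} = \left(h + s\right) + 5 = 5 + h + s$)
$D = -2$ ($D = 4 - 6 = -2$)
$Y{\left(p,k \right)} = \frac{5 + 3 k}{2 p}$ ($Y{\left(p,k \right)} = \frac{k + \left(5 + k + k\right)}{p + p} = \frac{k + \left(5 + 2 k\right)}{2 p} = \left(5 + 3 k\right) \frac{1}{2 p} = \frac{5 + 3 k}{2 p}$)
$\left(Y{\left(4,1 \cdot \frac{1}{3} \right)} + D \left(-1\right) 4\right) \left(-6\right) = \left(\frac{5 + 3 \cdot 1 \cdot \frac{1}{3}}{2 \cdot 4} + \left(-2\right) \left(-1\right) 4\right) \left(-6\right) = \left(\frac{1}{2} \cdot \frac{1}{4} \left(5 + 3 \cdot 1 \cdot \frac{1}{3}\right) + 2 \cdot 4\right) \left(-6\right) = \left(\frac{1}{2} \cdot \frac{1}{4} \left(5 + 3 \cdot \frac{1}{3}\right) + 8\right) \left(-6\right) = \left(\frac{1}{2} \cdot \frac{1}{4} \left(5 + 1\right) + 8\right) \left(-6\right) = \left(\frac{1}{2} \cdot \frac{1}{4} \cdot 6 + 8\right) \left(-6\right) = \left(\frac{3}{4} + 8\right) \left(-6\right) = \frac{35}{4} \left(-6\right) = - \frac{105}{2}$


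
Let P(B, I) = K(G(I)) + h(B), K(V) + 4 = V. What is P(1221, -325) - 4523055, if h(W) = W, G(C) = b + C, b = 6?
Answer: -4522157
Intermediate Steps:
G(C) = 6 + C
K(V) = -4 + V
P(B, I) = 2 + B + I (P(B, I) = (-4 + (6 + I)) + B = (2 + I) + B = 2 + B + I)
P(1221, -325) - 4523055 = (2 + 1221 - 325) - 4523055 = 898 - 4523055 = -4522157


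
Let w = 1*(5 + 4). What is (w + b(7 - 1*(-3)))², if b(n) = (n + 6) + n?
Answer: 1225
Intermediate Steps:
b(n) = 6 + 2*n (b(n) = (6 + n) + n = 6 + 2*n)
w = 9 (w = 1*9 = 9)
(w + b(7 - 1*(-3)))² = (9 + (6 + 2*(7 - 1*(-3))))² = (9 + (6 + 2*(7 + 3)))² = (9 + (6 + 2*10))² = (9 + (6 + 20))² = (9 + 26)² = 35² = 1225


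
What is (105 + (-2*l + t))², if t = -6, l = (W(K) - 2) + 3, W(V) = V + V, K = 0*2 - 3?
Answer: 11881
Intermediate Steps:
K = -3 (K = 0 - 3 = -3)
W(V) = 2*V
l = -5 (l = (2*(-3) - 2) + 3 = (-6 - 2) + 3 = -8 + 3 = -5)
(105 + (-2*l + t))² = (105 + (-2*(-5) - 6))² = (105 + (10 - 6))² = (105 + 4)² = 109² = 11881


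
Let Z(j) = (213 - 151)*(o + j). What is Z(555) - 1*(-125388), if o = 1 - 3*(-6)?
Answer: 160976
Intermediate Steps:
o = 19 (o = 1 + 18 = 19)
Z(j) = 1178 + 62*j (Z(j) = (213 - 151)*(19 + j) = 62*(19 + j) = 1178 + 62*j)
Z(555) - 1*(-125388) = (1178 + 62*555) - 1*(-125388) = (1178 + 34410) + 125388 = 35588 + 125388 = 160976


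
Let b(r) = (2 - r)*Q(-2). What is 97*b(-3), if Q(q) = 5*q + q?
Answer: -5820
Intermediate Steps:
Q(q) = 6*q
b(r) = -24 + 12*r (b(r) = (2 - r)*(6*(-2)) = (2 - r)*(-12) = -24 + 12*r)
97*b(-3) = 97*(-24 + 12*(-3)) = 97*(-24 - 36) = 97*(-60) = -5820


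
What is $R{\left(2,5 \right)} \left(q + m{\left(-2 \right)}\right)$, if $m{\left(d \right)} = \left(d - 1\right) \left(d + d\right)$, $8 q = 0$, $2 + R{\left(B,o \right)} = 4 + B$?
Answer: $48$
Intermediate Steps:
$R{\left(B,o \right)} = 2 + B$ ($R{\left(B,o \right)} = -2 + \left(4 + B\right) = 2 + B$)
$q = 0$ ($q = \frac{1}{8} \cdot 0 = 0$)
$m{\left(d \right)} = 2 d \left(-1 + d\right)$ ($m{\left(d \right)} = \left(-1 + d\right) 2 d = 2 d \left(-1 + d\right)$)
$R{\left(2,5 \right)} \left(q + m{\left(-2 \right)}\right) = \left(2 + 2\right) \left(0 + 2 \left(-2\right) \left(-1 - 2\right)\right) = 4 \left(0 + 2 \left(-2\right) \left(-3\right)\right) = 4 \left(0 + 12\right) = 4 \cdot 12 = 48$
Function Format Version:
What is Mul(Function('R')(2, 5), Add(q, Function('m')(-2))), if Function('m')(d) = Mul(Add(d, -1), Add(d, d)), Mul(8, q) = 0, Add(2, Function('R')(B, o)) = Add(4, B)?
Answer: 48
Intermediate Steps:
Function('R')(B, o) = Add(2, B) (Function('R')(B, o) = Add(-2, Add(4, B)) = Add(2, B))
q = 0 (q = Mul(Rational(1, 8), 0) = 0)
Function('m')(d) = Mul(2, d, Add(-1, d)) (Function('m')(d) = Mul(Add(-1, d), Mul(2, d)) = Mul(2, d, Add(-1, d)))
Mul(Function('R')(2, 5), Add(q, Function('m')(-2))) = Mul(Add(2, 2), Add(0, Mul(2, -2, Add(-1, -2)))) = Mul(4, Add(0, Mul(2, -2, -3))) = Mul(4, Add(0, 12)) = Mul(4, 12) = 48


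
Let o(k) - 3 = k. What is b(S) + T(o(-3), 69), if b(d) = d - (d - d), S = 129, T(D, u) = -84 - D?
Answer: 45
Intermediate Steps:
o(k) = 3 + k
b(d) = d (b(d) = d - 1*0 = d + 0 = d)
b(S) + T(o(-3), 69) = 129 + (-84 - (3 - 3)) = 129 + (-84 - 1*0) = 129 + (-84 + 0) = 129 - 84 = 45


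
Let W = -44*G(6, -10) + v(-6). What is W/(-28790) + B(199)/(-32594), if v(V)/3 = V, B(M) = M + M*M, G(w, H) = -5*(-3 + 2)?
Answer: -284521157/234595315 ≈ -1.2128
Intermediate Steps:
G(w, H) = 5 (G(w, H) = -5*(-1) = 5)
B(M) = M + M²
v(V) = 3*V
W = -238 (W = -44*5 + 3*(-6) = -220 - 18 = -238)
W/(-28790) + B(199)/(-32594) = -238/(-28790) + (199*(1 + 199))/(-32594) = -238*(-1/28790) + (199*200)*(-1/32594) = 119/14395 + 39800*(-1/32594) = 119/14395 - 19900/16297 = -284521157/234595315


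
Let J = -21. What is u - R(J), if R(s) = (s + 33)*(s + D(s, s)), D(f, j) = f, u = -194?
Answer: 310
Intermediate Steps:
R(s) = 2*s*(33 + s) (R(s) = (s + 33)*(s + s) = (33 + s)*(2*s) = 2*s*(33 + s))
u - R(J) = -194 - 2*(-21)*(33 - 21) = -194 - 2*(-21)*12 = -194 - 1*(-504) = -194 + 504 = 310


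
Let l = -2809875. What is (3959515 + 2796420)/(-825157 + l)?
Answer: -6755935/3635032 ≈ -1.8586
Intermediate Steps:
(3959515 + 2796420)/(-825157 + l) = (3959515 + 2796420)/(-825157 - 2809875) = 6755935/(-3635032) = 6755935*(-1/3635032) = -6755935/3635032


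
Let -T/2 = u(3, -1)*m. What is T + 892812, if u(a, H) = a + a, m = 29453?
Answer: 539376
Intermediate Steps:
u(a, H) = 2*a
T = -353436 (T = -2*2*3*29453 = -12*29453 = -2*176718 = -353436)
T + 892812 = -353436 + 892812 = 539376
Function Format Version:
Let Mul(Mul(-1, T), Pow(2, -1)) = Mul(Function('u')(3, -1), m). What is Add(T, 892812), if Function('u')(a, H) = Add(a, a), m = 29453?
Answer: 539376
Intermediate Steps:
Function('u')(a, H) = Mul(2, a)
T = -353436 (T = Mul(-2, Mul(Mul(2, 3), 29453)) = Mul(-2, Mul(6, 29453)) = Mul(-2, 176718) = -353436)
Add(T, 892812) = Add(-353436, 892812) = 539376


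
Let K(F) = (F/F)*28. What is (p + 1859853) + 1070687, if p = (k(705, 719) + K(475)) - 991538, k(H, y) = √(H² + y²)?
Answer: 1939030 + √1013986 ≈ 1.9400e+6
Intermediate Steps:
K(F) = 28 (K(F) = 1*28 = 28)
p = -991510 + √1013986 (p = (√(705² + 719²) + 28) - 991538 = (√(497025 + 516961) + 28) - 991538 = (√1013986 + 28) - 991538 = (28 + √1013986) - 991538 = -991510 + √1013986 ≈ -9.9050e+5)
(p + 1859853) + 1070687 = ((-991510 + √1013986) + 1859853) + 1070687 = (868343 + √1013986) + 1070687 = 1939030 + √1013986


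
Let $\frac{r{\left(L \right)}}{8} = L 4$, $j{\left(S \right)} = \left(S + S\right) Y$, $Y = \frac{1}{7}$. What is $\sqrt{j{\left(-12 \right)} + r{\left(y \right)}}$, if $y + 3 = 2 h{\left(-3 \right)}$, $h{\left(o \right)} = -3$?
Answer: $\frac{2 i \sqrt{3570}}{7} \approx 17.071 i$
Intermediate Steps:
$Y = \frac{1}{7} \approx 0.14286$
$y = -9$ ($y = -3 + 2 \left(-3\right) = -3 - 6 = -9$)
$j{\left(S \right)} = \frac{2 S}{7}$ ($j{\left(S \right)} = \left(S + S\right) \frac{1}{7} = 2 S \frac{1}{7} = \frac{2 S}{7}$)
$r{\left(L \right)} = 32 L$ ($r{\left(L \right)} = 8 L 4 = 8 \cdot 4 L = 32 L$)
$\sqrt{j{\left(-12 \right)} + r{\left(y \right)}} = \sqrt{\frac{2}{7} \left(-12\right) + 32 \left(-9\right)} = \sqrt{- \frac{24}{7} - 288} = \sqrt{- \frac{2040}{7}} = \frac{2 i \sqrt{3570}}{7}$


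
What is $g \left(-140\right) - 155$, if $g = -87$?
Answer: $12025$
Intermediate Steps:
$g \left(-140\right) - 155 = \left(-87\right) \left(-140\right) - 155 = 12180 - 155 = 12025$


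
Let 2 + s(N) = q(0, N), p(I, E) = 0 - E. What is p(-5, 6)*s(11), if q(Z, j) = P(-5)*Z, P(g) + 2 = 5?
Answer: 12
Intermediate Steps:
P(g) = 3 (P(g) = -2 + 5 = 3)
p(I, E) = -E
q(Z, j) = 3*Z
s(N) = -2 (s(N) = -2 + 3*0 = -2 + 0 = -2)
p(-5, 6)*s(11) = -1*6*(-2) = -6*(-2) = 12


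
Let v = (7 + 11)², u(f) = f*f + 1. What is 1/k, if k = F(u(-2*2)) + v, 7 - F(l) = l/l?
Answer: 1/330 ≈ 0.0030303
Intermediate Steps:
u(f) = 1 + f² (u(f) = f² + 1 = 1 + f²)
v = 324 (v = 18² = 324)
F(l) = 6 (F(l) = 7 - l/l = 7 - 1*1 = 7 - 1 = 6)
k = 330 (k = 6 + 324 = 330)
1/k = 1/330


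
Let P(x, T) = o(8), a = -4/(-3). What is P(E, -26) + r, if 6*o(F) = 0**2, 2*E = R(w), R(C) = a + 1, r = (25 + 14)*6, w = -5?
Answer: 234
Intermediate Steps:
r = 234 (r = 39*6 = 234)
a = 4/3 (a = -4*(-1/3) = 4/3 ≈ 1.3333)
R(C) = 7/3 (R(C) = 4/3 + 1 = 7/3)
E = 7/6 (E = (1/2)*(7/3) = 7/6 ≈ 1.1667)
o(F) = 0 (o(F) = (1/6)*0**2 = (1/6)*0 = 0)
P(x, T) = 0
P(E, -26) + r = 0 + 234 = 234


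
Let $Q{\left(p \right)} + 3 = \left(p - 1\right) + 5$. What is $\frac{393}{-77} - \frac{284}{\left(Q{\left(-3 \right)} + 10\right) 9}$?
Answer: $- \frac{12541}{1386} \approx -9.0483$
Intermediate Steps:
$Q{\left(p \right)} = 1 + p$ ($Q{\left(p \right)} = -3 + \left(\left(p - 1\right) + 5\right) = -3 + \left(\left(-1 + p\right) + 5\right) = -3 + \left(4 + p\right) = 1 + p$)
$\frac{393}{-77} - \frac{284}{\left(Q{\left(-3 \right)} + 10\right) 9} = \frac{393}{-77} - \frac{284}{\left(\left(1 - 3\right) + 10\right) 9} = 393 \left(- \frac{1}{77}\right) - \frac{284}{\left(-2 + 10\right) 9} = - \frac{393}{77} - \frac{284}{8 \cdot 9} = - \frac{393}{77} - \frac{284}{72} = - \frac{393}{77} - \frac{71}{18} = - \frac{12541}{1386}$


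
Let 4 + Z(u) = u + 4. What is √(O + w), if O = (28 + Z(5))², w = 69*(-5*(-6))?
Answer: 9*√39 ≈ 56.205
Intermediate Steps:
Z(u) = u (Z(u) = -4 + (u + 4) = -4 + (4 + u) = u)
w = 2070 (w = 69*30 = 2070)
O = 1089 (O = (28 + 5)² = 33² = 1089)
√(O + w) = √(1089 + 2070) = √3159 = 9*√39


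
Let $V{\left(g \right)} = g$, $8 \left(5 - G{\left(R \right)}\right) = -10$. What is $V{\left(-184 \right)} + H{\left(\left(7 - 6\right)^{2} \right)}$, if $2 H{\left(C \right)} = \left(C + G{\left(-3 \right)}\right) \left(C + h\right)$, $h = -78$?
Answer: $- \frac{3705}{8} \approx -463.13$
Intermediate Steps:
$G{\left(R \right)} = \frac{25}{4}$ ($G{\left(R \right)} = 5 - - \frac{5}{4} = 5 + \frac{5}{4} = \frac{25}{4}$)
$H{\left(C \right)} = \frac{\left(-78 + C\right) \left(\frac{25}{4} + C\right)}{2}$ ($H{\left(C \right)} = \frac{\left(C + \frac{25}{4}\right) \left(C - 78\right)}{2} = \frac{\left(\frac{25}{4} + C\right) \left(-78 + C\right)}{2} = \frac{\left(-78 + C\right) \left(\frac{25}{4} + C\right)}{2}$)
$V{\left(-184 \right)} + H{\left(\left(7 - 6\right)^{2} \right)} = -184 - \left(\frac{975}{4} - \frac{\left(7 - 6\right)^{4}}{2} + \frac{287 \left(7 - 6\right)^{2}}{8}\right) = -184 - \left(\frac{975}{4} - \frac{1}{2} + \frac{287}{8}\right) = -184 - \left(\frac{2237}{8} - \frac{1}{2}\right) = -184 - \frac{2233}{8} = - \frac{3705}{8}$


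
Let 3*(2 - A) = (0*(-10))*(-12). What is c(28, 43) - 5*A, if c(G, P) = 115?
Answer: 105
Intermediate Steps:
A = 2 (A = 2 - 0*(-10)*(-12)/3 = 2 - 0*(-12) = 2 - 1/3*0 = 2 + 0 = 2)
c(28, 43) - 5*A = 115 - 5*2 = 115 - 10 = 105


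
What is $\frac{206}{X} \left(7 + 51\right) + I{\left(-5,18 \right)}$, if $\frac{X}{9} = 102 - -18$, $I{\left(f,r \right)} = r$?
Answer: $\frac{7847}{270} \approx 29.063$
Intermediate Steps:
$X = 1080$ ($X = 9 \left(102 - -18\right) = 9 \left(102 + 18\right) = 9 \cdot 120 = 1080$)
$\frac{206}{X} \left(7 + 51\right) + I{\left(-5,18 \right)} = \frac{206}{1080} \left(7 + 51\right) + 18 = 206 \cdot \frac{1}{1080} \cdot 58 + 18 = \frac{103}{540} \cdot 58 + 18 = \frac{2987}{270} + 18 = \frac{7847}{270}$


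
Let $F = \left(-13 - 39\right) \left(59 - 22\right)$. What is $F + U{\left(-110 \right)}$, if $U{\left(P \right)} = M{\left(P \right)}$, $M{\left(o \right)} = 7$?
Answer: $-1917$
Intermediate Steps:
$U{\left(P \right)} = 7$
$F = -1924$ ($F = \left(-52\right) 37 = -1924$)
$F + U{\left(-110 \right)} = -1924 + 7 = -1917$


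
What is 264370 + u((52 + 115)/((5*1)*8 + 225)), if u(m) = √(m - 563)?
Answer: 264370 + 2*I*√9873105/265 ≈ 2.6437e+5 + 23.714*I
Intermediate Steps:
u(m) = √(-563 + m)
264370 + u((52 + 115)/((5*1)*8 + 225)) = 264370 + √(-563 + (52 + 115)/((5*1)*8 + 225)) = 264370 + √(-563 + 167/(5*8 + 225)) = 264370 + √(-563 + 167/(40 + 225)) = 264370 + √(-563 + 167/265) = 264370 + √(-149028/265) = 264370 + 2*I*√9873105/265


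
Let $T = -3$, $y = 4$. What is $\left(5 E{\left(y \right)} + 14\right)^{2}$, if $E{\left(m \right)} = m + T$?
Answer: $361$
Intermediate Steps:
$E{\left(m \right)} = -3 + m$ ($E{\left(m \right)} = m - 3 = -3 + m$)
$\left(5 E{\left(y \right)} + 14\right)^{2} = \left(5 \left(-3 + 4\right) + 14\right)^{2} = \left(5 \cdot 1 + 14\right)^{2} = \left(5 + 14\right)^{2} = 19^{2} = 361$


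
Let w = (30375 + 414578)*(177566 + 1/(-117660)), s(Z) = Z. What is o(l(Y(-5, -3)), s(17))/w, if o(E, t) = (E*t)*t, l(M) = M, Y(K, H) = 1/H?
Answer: -11334580/9296142980223727 ≈ -1.2193e-9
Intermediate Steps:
o(E, t) = E*t²
w = 9296142980223727/117660 (w = 444953*(177566 - 1/117660) = 444953*(20892415559/117660) = 9296142980223727/117660 ≈ 7.9008e+10)
o(l(Y(-5, -3)), s(17))/w = (17²/(-3))/(9296142980223727/117660) = -⅓*289*(117660/9296142980223727) = -289/3*117660/9296142980223727 = -11334580/9296142980223727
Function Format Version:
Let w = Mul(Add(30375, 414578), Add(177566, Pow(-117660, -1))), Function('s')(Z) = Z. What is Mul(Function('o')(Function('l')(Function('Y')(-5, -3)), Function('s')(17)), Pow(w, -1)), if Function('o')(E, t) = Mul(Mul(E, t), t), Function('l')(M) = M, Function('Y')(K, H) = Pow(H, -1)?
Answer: Rational(-11334580, 9296142980223727) ≈ -1.2193e-9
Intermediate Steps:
Function('o')(E, t) = Mul(E, Pow(t, 2))
w = Rational(9296142980223727, 117660) (w = Mul(444953, Add(177566, Rational(-1, 117660))) = Mul(444953, Rational(20892415559, 117660)) = Rational(9296142980223727, 117660) ≈ 7.9008e+10)
Mul(Function('o')(Function('l')(Function('Y')(-5, -3)), Function('s')(17)), Pow(w, -1)) = Mul(Mul(Pow(-3, -1), Pow(17, 2)), Pow(Rational(9296142980223727, 117660), -1)) = Mul(Mul(Rational(-1, 3), 289), Rational(117660, 9296142980223727)) = Mul(Rational(-289, 3), Rational(117660, 9296142980223727)) = Rational(-11334580, 9296142980223727)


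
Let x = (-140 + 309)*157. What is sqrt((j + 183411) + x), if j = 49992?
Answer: 4*sqrt(16246) ≈ 509.84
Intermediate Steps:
x = 26533 (x = 169*157 = 26533)
sqrt((j + 183411) + x) = sqrt((49992 + 183411) + 26533) = sqrt(233403 + 26533) = sqrt(259936) = 4*sqrt(16246)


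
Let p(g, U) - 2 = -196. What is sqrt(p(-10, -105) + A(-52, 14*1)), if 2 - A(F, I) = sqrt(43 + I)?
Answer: sqrt(-192 - sqrt(57)) ≈ 14.126*I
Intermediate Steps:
p(g, U) = -194 (p(g, U) = 2 - 196 = -194)
A(F, I) = 2 - sqrt(43 + I)
sqrt(p(-10, -105) + A(-52, 14*1)) = sqrt(-194 + (2 - sqrt(43 + 14*1))) = sqrt(-194 + (2 - sqrt(43 + 14))) = sqrt(-194 + (2 - sqrt(57))) = sqrt(-192 - sqrt(57))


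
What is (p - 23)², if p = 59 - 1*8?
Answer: 784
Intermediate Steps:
p = 51 (p = 59 - 8 = 51)
(p - 23)² = (51 - 23)² = 28² = 784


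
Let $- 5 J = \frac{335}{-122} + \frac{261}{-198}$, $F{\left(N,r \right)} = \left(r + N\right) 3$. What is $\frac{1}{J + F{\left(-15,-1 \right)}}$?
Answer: $- \frac{3355}{158313} \approx -0.021192$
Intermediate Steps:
$F{\left(N,r \right)} = 3 N + 3 r$ ($F{\left(N,r \right)} = \left(N + r\right) 3 = 3 N + 3 r$)
$J = \frac{2727}{3355}$ ($J = - \frac{\frac{335}{-122} + \frac{261}{-198}}{5} = - \frac{335 \left(- \frac{1}{122}\right) + 261 \left(- \frac{1}{198}\right)}{5} = - \frac{- \frac{335}{122} - \frac{29}{22}}{5} = \left(- \frac{1}{5}\right) \left(- \frac{2727}{671}\right) = \frac{2727}{3355} \approx 0.81282$)
$\frac{1}{J + F{\left(-15,-1 \right)}} = \frac{1}{\frac{2727}{3355} + \left(3 \left(-15\right) + 3 \left(-1\right)\right)} = \frac{1}{\frac{2727}{3355} - 48} = \frac{1}{- \frac{158313}{3355}} = - \frac{3355}{158313}$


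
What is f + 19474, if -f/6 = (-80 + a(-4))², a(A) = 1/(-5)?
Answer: -477956/25 ≈ -19118.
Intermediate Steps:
a(A) = -⅕
f = -964806/25 (f = -6*(-80 - ⅕)² = -6*(-401/5)² = -6*160801/25 = -964806/25 ≈ -38592.)
f + 19474 = -964806/25 + 19474 = -477956/25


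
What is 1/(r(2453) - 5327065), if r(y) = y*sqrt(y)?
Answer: -5327065/28362861300548 - 2453*sqrt(2453)/28362861300548 ≈ -1.9210e-7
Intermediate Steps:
r(y) = y**(3/2)
1/(r(2453) - 5327065) = 1/(2453**(3/2) - 5327065) = 1/(2453*sqrt(2453) - 5327065) = 1/(-5327065 + 2453*sqrt(2453))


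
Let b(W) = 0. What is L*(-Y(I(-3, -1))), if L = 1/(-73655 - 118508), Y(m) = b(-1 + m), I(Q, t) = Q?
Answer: 0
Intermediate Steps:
Y(m) = 0
L = -1/192163 (L = 1/(-192163) = -1/192163 ≈ -5.2039e-6)
L*(-Y(I(-3, -1))) = -(-1)*0/192163 = -1/192163*0 = 0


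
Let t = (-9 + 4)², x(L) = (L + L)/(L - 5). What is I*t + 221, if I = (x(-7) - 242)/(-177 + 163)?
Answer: 54689/84 ≈ 651.06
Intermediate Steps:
x(L) = 2*L/(-5 + L) (x(L) = (2*L)/(-5 + L) = 2*L/(-5 + L))
I = 1445/84 (I = (2*(-7)/(-5 - 7) - 242)/(-177 + 163) = (2*(-7)/(-12) - 242)/(-14) = (2*(-7)*(-1/12) - 242)*(-1/14) = (7/6 - 242)*(-1/14) = -1445/6*(-1/14) = 1445/84 ≈ 17.202)
t = 25 (t = (-5)² = 25)
I*t + 221 = (1445/84)*25 + 221 = 36125/84 + 221 = 54689/84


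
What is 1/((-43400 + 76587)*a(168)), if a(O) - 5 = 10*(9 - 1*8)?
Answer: 1/497805 ≈ 2.0088e-6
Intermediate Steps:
a(O) = 15 (a(O) = 5 + 10*(9 - 1*8) = 5 + 10*(9 - 8) = 5 + 10*1 = 5 + 10 = 15)
1/((-43400 + 76587)*a(168)) = 1/((-43400 + 76587)*15) = (1/15)/33187 = (1/33187)*(1/15) = 1/497805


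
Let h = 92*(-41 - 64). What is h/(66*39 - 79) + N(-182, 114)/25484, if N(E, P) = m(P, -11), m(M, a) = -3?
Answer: -49236585/12716516 ≈ -3.8719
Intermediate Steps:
N(E, P) = -3
h = -9660 (h = 92*(-105) = -9660)
h/(66*39 - 79) + N(-182, 114)/25484 = -9660/(66*39 - 79) - 3/25484 = -9660/(2574 - 79) - 3*1/25484 = -9660/2495 - 3/25484 = -9660*1/2495 - 3/25484 = -1932/499 - 3/25484 = -49236585/12716516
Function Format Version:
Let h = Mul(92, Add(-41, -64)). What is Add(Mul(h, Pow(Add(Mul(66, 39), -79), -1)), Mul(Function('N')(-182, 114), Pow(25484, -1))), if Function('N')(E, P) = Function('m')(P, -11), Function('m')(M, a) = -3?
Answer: Rational(-49236585, 12716516) ≈ -3.8719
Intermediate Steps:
Function('N')(E, P) = -3
h = -9660 (h = Mul(92, -105) = -9660)
Add(Mul(h, Pow(Add(Mul(66, 39), -79), -1)), Mul(Function('N')(-182, 114), Pow(25484, -1))) = Add(Mul(-9660, Pow(Add(Mul(66, 39), -79), -1)), Mul(-3, Pow(25484, -1))) = Add(Mul(-9660, Pow(Add(2574, -79), -1)), Mul(-3, Rational(1, 25484))) = Add(Mul(-9660, Pow(2495, -1)), Rational(-3, 25484)) = Add(Mul(-9660, Rational(1, 2495)), Rational(-3, 25484)) = Add(Rational(-1932, 499), Rational(-3, 25484)) = Rational(-49236585, 12716516)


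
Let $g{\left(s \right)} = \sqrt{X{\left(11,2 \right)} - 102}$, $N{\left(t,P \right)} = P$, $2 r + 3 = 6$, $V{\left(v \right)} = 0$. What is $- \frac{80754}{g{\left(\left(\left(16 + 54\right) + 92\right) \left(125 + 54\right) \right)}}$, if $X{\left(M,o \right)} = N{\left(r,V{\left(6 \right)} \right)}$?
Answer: $\frac{13459 i \sqrt{102}}{17} \approx 7995.8 i$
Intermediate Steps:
$r = \frac{3}{2}$ ($r = - \frac{3}{2} + \frac{1}{2} \cdot 6 = - \frac{3}{2} + 3 = \frac{3}{2} \approx 1.5$)
$X{\left(M,o \right)} = 0$
$g{\left(s \right)} = i \sqrt{102}$ ($g{\left(s \right)} = \sqrt{0 - 102} = \sqrt{-102} = i \sqrt{102}$)
$- \frac{80754}{g{\left(\left(\left(16 + 54\right) + 92\right) \left(125 + 54\right) \right)}} = - \frac{80754}{i \sqrt{102}} = - 80754 \left(- \frac{i \sqrt{102}}{102}\right) = \frac{13459 i \sqrt{102}}{17}$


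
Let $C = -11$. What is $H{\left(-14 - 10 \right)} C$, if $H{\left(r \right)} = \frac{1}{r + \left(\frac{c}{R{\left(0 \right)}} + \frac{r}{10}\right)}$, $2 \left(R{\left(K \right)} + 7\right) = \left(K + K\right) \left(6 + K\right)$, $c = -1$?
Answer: $\frac{385}{919} \approx 0.41893$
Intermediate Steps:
$R{\left(K \right)} = -7 + K \left(6 + K\right)$ ($R{\left(K \right)} = -7 + \frac{\left(K + K\right) \left(6 + K\right)}{2} = -7 + \frac{2 K \left(6 + K\right)}{2} = -7 + K \left(6 + K\right)$)
$H{\left(r \right)} = \frac{1}{\frac{1}{7} + \frac{11 r}{10}}$ ($H{\left(r \right)} = \frac{1}{r + \left(- \frac{1}{-7 + 0^{2} + 6 \cdot 0} + \frac{r}{10}\right)} = \frac{1}{r + \left(- \frac{1}{-7 + 0 + 0} + r \frac{1}{10}\right)} = \frac{1}{r + \left(- \frac{1}{-7} + \frac{r}{10}\right)} = \frac{1}{r + \left(\left(-1\right) \left(- \frac{1}{7}\right) + \frac{r}{10}\right)} = \frac{1}{r + \left(\frac{1}{7} + \frac{r}{10}\right)} = \frac{1}{\frac{1}{7} + \frac{11 r}{10}}$)
$H{\left(-14 - 10 \right)} C = \frac{70}{10 + 77 \left(-14 - 10\right)} \left(-11\right) = \frac{70}{10 + 77 \left(-24\right)} \left(-11\right) = \frac{70}{10 - 1848} \left(-11\right) = \frac{70}{-1838} \left(-11\right) = 70 \left(- \frac{1}{1838}\right) \left(-11\right) = \left(- \frac{35}{919}\right) \left(-11\right) = \frac{385}{919}$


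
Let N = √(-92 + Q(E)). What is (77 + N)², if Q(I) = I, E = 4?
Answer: 5841 + 308*I*√22 ≈ 5841.0 + 1444.6*I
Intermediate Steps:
N = 2*I*√22 (N = √(-92 + 4) = √(-88) = 2*I*√22 ≈ 9.3808*I)
(77 + N)² = (77 + 2*I*√22)²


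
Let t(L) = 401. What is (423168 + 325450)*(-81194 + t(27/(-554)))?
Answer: -60483094074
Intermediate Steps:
(423168 + 325450)*(-81194 + t(27/(-554))) = (423168 + 325450)*(-81194 + 401) = 748618*(-80793) = -60483094074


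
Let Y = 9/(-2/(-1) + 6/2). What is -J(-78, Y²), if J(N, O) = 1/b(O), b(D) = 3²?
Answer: -⅑ ≈ -0.11111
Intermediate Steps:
b(D) = 9
Y = 9/5 (Y = 9/(-2*(-1) + 6*(½)) = 9/(2 + 3) = 9/5 ≈ 1.8000)
J(N, O) = ⅑ (J(N, O) = 1/9 = ⅑)
-J(-78, Y²) = -1*⅑ = -⅑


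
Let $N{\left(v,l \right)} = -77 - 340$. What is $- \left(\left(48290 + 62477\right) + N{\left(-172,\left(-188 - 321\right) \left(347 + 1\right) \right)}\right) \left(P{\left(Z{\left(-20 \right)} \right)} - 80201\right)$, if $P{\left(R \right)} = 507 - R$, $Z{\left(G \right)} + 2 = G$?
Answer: $8791805200$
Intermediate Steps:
$Z{\left(G \right)} = -2 + G$
$N{\left(v,l \right)} = -417$
$- \left(\left(48290 + 62477\right) + N{\left(-172,\left(-188 - 321\right) \left(347 + 1\right) \right)}\right) \left(P{\left(Z{\left(-20 \right)} \right)} - 80201\right) = - \left(\left(48290 + 62477\right) - 417\right) \left(\left(507 - \left(-2 - 20\right)\right) - 80201\right) = - \left(110767 - 417\right) \left(\left(507 - -22\right) - 80201\right) = - 110350 \left(\left(507 + 22\right) - 80201\right) = - 110350 \left(529 - 80201\right) = - 110350 \left(-79672\right) = \left(-1\right) \left(-8791805200\right) = 8791805200$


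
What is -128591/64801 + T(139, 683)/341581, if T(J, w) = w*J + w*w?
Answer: -7543276145/22134790381 ≈ -0.34079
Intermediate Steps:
T(J, w) = w**2 + J*w (T(J, w) = J*w + w**2 = w**2 + J*w)
-128591/64801 + T(139, 683)/341581 = -128591/64801 + (683*(139 + 683))/341581 = -128591*1/64801 + (683*822)*(1/341581) = -128591/64801 + 561426*(1/341581) = -128591/64801 + 561426/341581 = -7543276145/22134790381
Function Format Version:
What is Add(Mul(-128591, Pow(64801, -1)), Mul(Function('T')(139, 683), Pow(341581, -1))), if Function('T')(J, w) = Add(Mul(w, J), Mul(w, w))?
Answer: Rational(-7543276145, 22134790381) ≈ -0.34079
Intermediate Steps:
Function('T')(J, w) = Add(Pow(w, 2), Mul(J, w)) (Function('T')(J, w) = Add(Mul(J, w), Pow(w, 2)) = Add(Pow(w, 2), Mul(J, w)))
Add(Mul(-128591, Pow(64801, -1)), Mul(Function('T')(139, 683), Pow(341581, -1))) = Add(Mul(-128591, Pow(64801, -1)), Mul(Mul(683, Add(139, 683)), Pow(341581, -1))) = Add(Mul(-128591, Rational(1, 64801)), Mul(Mul(683, 822), Rational(1, 341581))) = Add(Rational(-128591, 64801), Mul(561426, Rational(1, 341581))) = Add(Rational(-128591, 64801), Rational(561426, 341581)) = Rational(-7543276145, 22134790381)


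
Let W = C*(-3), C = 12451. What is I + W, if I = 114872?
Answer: 77519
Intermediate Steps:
W = -37353 (W = 12451*(-3) = -37353)
I + W = 114872 - 37353 = 77519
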